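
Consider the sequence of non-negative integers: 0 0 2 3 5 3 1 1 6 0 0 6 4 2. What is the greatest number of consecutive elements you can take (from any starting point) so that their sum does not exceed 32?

Extend to the right; shrink from the left whenever the sum exceeds 32:
add 0: [0] sum 0, len 1
add 0: [0, 0] sum 0, len 2
add 2: [0, 0, 2] sum 2, len 3
add 3: [0, 0, 2, 3] sum 5, len 4
add 5: [0, 0, 2, 3, 5] sum 10, len 5
add 3: [0, 0, 2, 3, 5, 3] sum 13, len 6
add 1: [0, 0, 2, 3, 5, 3, 1] sum 14, len 7
add 1: [0, 0, 2, 3, 5, 3, 1, 1] sum 15, len 8
add 6: [0, 0, 2, 3, 5, 3, 1, 1, 6] sum 21, len 9
add 0: [0, 0, 2, 3, 5, 3, 1, 1, 6, 0] sum 21, len 10
add 0: [0, 0, 2, 3, 5, 3, 1, 1, 6, 0, 0] sum 21, len 11
add 6: [0, 0, 2, 3, 5, 3, 1, 1, 6, 0, 0, 6] sum 27, len 12
add 4: [0, 0, 2, 3, 5, 3, 1, 1, 6, 0, 0, 6, 4] sum 31, len 13
add 2: [3, 5, 3, 1, 1, 6, 0, 0, 6, 4, 2] sum 31, len 11
Longest length seen: 13.

13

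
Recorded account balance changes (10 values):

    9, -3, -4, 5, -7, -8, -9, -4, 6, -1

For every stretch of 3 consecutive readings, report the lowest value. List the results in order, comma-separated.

-4, -4, -7, -8, -9, -9, -9, -4

(9, -3, -4) → min -4
(-3, -4, 5) → min -4
(-4, 5, -7) → min -7
(5, -7, -8) → min -8
(-7, -8, -9) → min -9
(-8, -9, -4) → min -9
(-9, -4, 6) → min -9
(-4, 6, -1) → min -4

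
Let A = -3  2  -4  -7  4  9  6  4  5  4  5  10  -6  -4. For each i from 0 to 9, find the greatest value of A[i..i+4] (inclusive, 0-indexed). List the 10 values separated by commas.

Sliding a size-5 window across the 14 values:
[-3, 2, -4, -7, 4] → max 4
[2, -4, -7, 4, 9] → max 9
[-4, -7, 4, 9, 6] → max 9
[-7, 4, 9, 6, 4] → max 9
[4, 9, 6, 4, 5] → max 9
[9, 6, 4, 5, 4] → max 9
[6, 4, 5, 4, 5] → max 6
[4, 5, 4, 5, 10] → max 10
[5, 4, 5, 10, -6] → max 10
[4, 5, 10, -6, -4] → max 10

4, 9, 9, 9, 9, 9, 6, 10, 10, 10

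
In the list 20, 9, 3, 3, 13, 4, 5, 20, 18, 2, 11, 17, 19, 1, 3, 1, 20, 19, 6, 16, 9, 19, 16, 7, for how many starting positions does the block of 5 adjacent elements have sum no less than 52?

20 9 3 3 13 → sum 48
9 3 3 13 4 → sum 32
3 3 13 4 5 → sum 28
3 13 4 5 20 → sum 45
13 4 5 20 18 → sum 60  ≥ 52 ✓
4 5 20 18 2 → sum 49
5 20 18 2 11 → sum 56  ≥ 52 ✓
20 18 2 11 17 → sum 68  ≥ 52 ✓
18 2 11 17 19 → sum 67  ≥ 52 ✓
2 11 17 19 1 → sum 50
11 17 19 1 3 → sum 51
17 19 1 3 1 → sum 41
19 1 3 1 20 → sum 44
1 3 1 20 19 → sum 44
3 1 20 19 6 → sum 49
1 20 19 6 16 → sum 62  ≥ 52 ✓
20 19 6 16 9 → sum 70  ≥ 52 ✓
19 6 16 9 19 → sum 69  ≥ 52 ✓
6 16 9 19 16 → sum 66  ≥ 52 ✓
16 9 19 16 7 → sum 67  ≥ 52 ✓
9 windows satisfy the condition.

9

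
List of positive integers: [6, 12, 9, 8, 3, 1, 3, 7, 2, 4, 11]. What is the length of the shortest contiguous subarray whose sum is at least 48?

8

Extend right; whenever the sum reaches 48, record the length and shrink from the left:
add 6: running sum 6 < 48
add 12: running sum 18 < 48
add 9: running sum 27 < 48
add 8: running sum 35 < 48
add 3: running sum 38 < 48
add 1: running sum 39 < 48
add 3: running sum 42 < 48
end 7: [6, 12, 9, 8, 3, 1, 3, 7] sum 49, len 8
end 8: [6, 12, 9, 8, 3, 1, 3, 7, 2] sum 51, len 9
end 9: [12, 9, 8, 3, 1, 3, 7, 2, 4] sum 49, len 9
end 10: [9, 8, 3, 1, 3, 7, 2, 4, 11] sum 48, len 9
Shortest qualifying length: 8.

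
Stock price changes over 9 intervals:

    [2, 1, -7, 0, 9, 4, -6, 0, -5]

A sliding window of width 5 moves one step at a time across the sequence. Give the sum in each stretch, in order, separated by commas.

5, 7, 0, 7, 2

[2, 1, -7, 0, 9] → sum 5
[1, -7, 0, 9, 4] → sum 7
[-7, 0, 9, 4, -6] → sum 0
[0, 9, 4, -6, 0] → sum 7
[9, 4, -6, 0, -5] → sum 2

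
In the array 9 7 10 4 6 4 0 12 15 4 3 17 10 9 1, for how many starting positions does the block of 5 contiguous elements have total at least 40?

9 7 10 4 6 → sum 36
7 10 4 6 4 → sum 31
10 4 6 4 0 → sum 24
4 6 4 0 12 → sum 26
6 4 0 12 15 → sum 37
4 0 12 15 4 → sum 35
0 12 15 4 3 → sum 34
12 15 4 3 17 → sum 51  ≥ 40 ✓
15 4 3 17 10 → sum 49  ≥ 40 ✓
4 3 17 10 9 → sum 43  ≥ 40 ✓
3 17 10 9 1 → sum 40  ≥ 40 ✓
4 windows satisfy the condition.

4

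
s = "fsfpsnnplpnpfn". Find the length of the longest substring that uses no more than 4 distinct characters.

Extend right; when distinct count exceeds 4, shrink from the left:
add f: window [f] (1 distinct), len 1
add s: window [f, s] (2 distinct), len 2
add f: window [f, s, f] (2 distinct), len 3
add p: window [f, s, f, p] (3 distinct), len 4
add s: window [f, s, f, p, s] (3 distinct), len 5
add n: window [f, s, f, p, s, n] (4 distinct), len 6
add n: window [f, s, f, p, s, n, n] (4 distinct), len 7
add p: window [f, s, f, p, s, n, n, p] (4 distinct), len 8
add l: window [p, s, n, n, p, l] (4 distinct), len 6
add p: window [p, s, n, n, p, l, p] (4 distinct), len 7
add n: window [p, s, n, n, p, l, p, n] (4 distinct), len 8
add p: window [p, s, n, n, p, l, p, n, p] (4 distinct), len 9
add f: window [n, n, p, l, p, n, p, f] (4 distinct), len 8
add n: window [n, n, p, l, p, n, p, f, n] (4 distinct), len 9
Longest length with ≤4 distinct: 9.

9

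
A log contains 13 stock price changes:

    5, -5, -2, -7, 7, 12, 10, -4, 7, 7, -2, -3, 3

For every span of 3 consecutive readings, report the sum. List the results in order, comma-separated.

-2, -14, -2, 12, 29, 18, 13, 10, 12, 2, -2

[5, -5, -2] → sum -2
[-5, -2, -7] → sum -14
[-2, -7, 7] → sum -2
[-7, 7, 12] → sum 12
[7, 12, 10] → sum 29
[12, 10, -4] → sum 18
[10, -4, 7] → sum 13
[-4, 7, 7] → sum 10
[7, 7, -2] → sum 12
[7, -2, -3] → sum 2
[-2, -3, 3] → sum -2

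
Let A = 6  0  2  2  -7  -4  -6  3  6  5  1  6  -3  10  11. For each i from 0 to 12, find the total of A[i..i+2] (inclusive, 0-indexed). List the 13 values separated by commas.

Sliding a size-3 window across the 15 values:
6 0 2 → sum 8
0 2 2 → sum 4
2 2 -7 → sum -3
2 -7 -4 → sum -9
-7 -4 -6 → sum -17
-4 -6 3 → sum -7
-6 3 6 → sum 3
3 6 5 → sum 14
6 5 1 → sum 12
5 1 6 → sum 12
1 6 -3 → sum 4
6 -3 10 → sum 13
-3 10 11 → sum 18

8, 4, -3, -9, -17, -7, 3, 14, 12, 12, 4, 13, 18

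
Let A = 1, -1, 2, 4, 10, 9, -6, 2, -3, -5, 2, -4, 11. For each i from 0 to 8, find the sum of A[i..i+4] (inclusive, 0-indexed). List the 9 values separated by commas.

16, 24, 19, 19, 12, -3, -10, -8, 1

Sliding a size-5 window across the 13 values:
[1, -1, 2, 4, 10] → sum 16
[-1, 2, 4, 10, 9] → sum 24
[2, 4, 10, 9, -6] → sum 19
[4, 10, 9, -6, 2] → sum 19
[10, 9, -6, 2, -3] → sum 12
[9, -6, 2, -3, -5] → sum -3
[-6, 2, -3, -5, 2] → sum -10
[2, -3, -5, 2, -4] → sum -8
[-3, -5, 2, -4, 11] → sum 1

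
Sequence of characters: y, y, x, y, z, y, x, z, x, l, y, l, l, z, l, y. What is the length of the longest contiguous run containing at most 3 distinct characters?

9

add y: window [y] (1 distinct), len 1
add y: window [y, y] (1 distinct), len 2
add x: window [y, y, x] (2 distinct), len 3
add y: window [y, y, x, y] (2 distinct), len 4
add z: window [y, y, x, y, z] (3 distinct), len 5
add y: window [y, y, x, y, z, y] (3 distinct), len 6
add x: window [y, y, x, y, z, y, x] (3 distinct), len 7
add z: window [y, y, x, y, z, y, x, z] (3 distinct), len 8
add x: window [y, y, x, y, z, y, x, z, x] (3 distinct), len 9
add l: window [x, z, x, l] (3 distinct), len 4
add y: window [x, l, y] (3 distinct), len 3
add l: window [x, l, y, l] (3 distinct), len 4
add l: window [x, l, y, l, l] (3 distinct), len 5
add z: window [l, y, l, l, z] (3 distinct), len 5
add l: window [l, y, l, l, z, l] (3 distinct), len 6
add y: window [l, y, l, l, z, l, y] (3 distinct), len 7
Longest length with ≤3 distinct: 9.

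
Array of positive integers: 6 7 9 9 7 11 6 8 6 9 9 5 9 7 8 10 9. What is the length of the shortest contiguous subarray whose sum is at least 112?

Extend right; whenever the sum reaches 112, record the length and shrink from the left:
add 6: running sum 6 < 112
add 7: running sum 13 < 112
add 9: running sum 22 < 112
add 9: running sum 31 < 112
add 7: running sum 38 < 112
add 11: running sum 49 < 112
add 6: running sum 55 < 112
add 8: running sum 63 < 112
add 6: running sum 69 < 112
add 9: running sum 78 < 112
add 9: running sum 87 < 112
add 5: running sum 92 < 112
add 9: running sum 101 < 112
add 7: running sum 108 < 112
end 14: [6, 7, 9, 9, 7, 11, 6, 8, 6, 9, 9, 5, 9, 7, 8] sum 116, len 15
end 15: [9, 9, 7, 11, 6, 8, 6, 9, 9, 5, 9, 7, 8, 10] sum 113, len 14
end 16: [9, 7, 11, 6, 8, 6, 9, 9, 5, 9, 7, 8, 10, 9] sum 113, len 14
Shortest qualifying length: 14.

14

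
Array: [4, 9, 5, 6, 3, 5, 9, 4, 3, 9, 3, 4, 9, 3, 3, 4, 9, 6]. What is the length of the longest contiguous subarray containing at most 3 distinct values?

11

add 4: window [4] (1 distinct), len 1
add 9: window [4, 9] (2 distinct), len 2
add 5: window [4, 9, 5] (3 distinct), len 3
add 6: window [9, 5, 6] (3 distinct), len 3
add 3: window [5, 6, 3] (3 distinct), len 3
add 5: window [5, 6, 3, 5] (3 distinct), len 4
add 9: window [3, 5, 9] (3 distinct), len 3
add 4: window [5, 9, 4] (3 distinct), len 3
add 3: window [9, 4, 3] (3 distinct), len 3
add 9: window [9, 4, 3, 9] (3 distinct), len 4
add 3: window [9, 4, 3, 9, 3] (3 distinct), len 5
add 4: window [9, 4, 3, 9, 3, 4] (3 distinct), len 6
add 9: window [9, 4, 3, 9, 3, 4, 9] (3 distinct), len 7
add 3: window [9, 4, 3, 9, 3, 4, 9, 3] (3 distinct), len 8
add 3: window [9, 4, 3, 9, 3, 4, 9, 3, 3] (3 distinct), len 9
add 4: window [9, 4, 3, 9, 3, 4, 9, 3, 3, 4] (3 distinct), len 10
add 9: window [9, 4, 3, 9, 3, 4, 9, 3, 3, 4, 9] (3 distinct), len 11
add 6: window [4, 9, 6] (3 distinct), len 3
Longest length with ≤3 distinct: 11.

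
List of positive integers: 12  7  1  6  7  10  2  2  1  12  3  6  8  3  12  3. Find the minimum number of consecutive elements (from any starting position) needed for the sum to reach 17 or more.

add 12: running sum 12 < 17
end 1: [12, 7] sum 19, len 2
end 2: [12, 7, 1] sum 20, len 3
end 3: [12, 7, 1, 6] sum 26, len 4
end 4: [7, 1, 6, 7] sum 21, len 4
end 5: [7, 10] sum 17, len 2
end 6: [7, 10, 2] sum 19, len 3
end 7: [7, 10, 2, 2] sum 21, len 4
end 8: [7, 10, 2, 2, 1] sum 22, len 5
end 9: [2, 2, 1, 12] sum 17, len 4
end 10: [2, 1, 12, 3] sum 18, len 4
end 11: [12, 3, 6] sum 21, len 3
end 12: [3, 6, 8] sum 17, len 3
end 13: [6, 8, 3] sum 17, len 3
end 14: [8, 3, 12] sum 23, len 3
end 15: [3, 12, 3] sum 18, len 3
Shortest qualifying length: 2.

2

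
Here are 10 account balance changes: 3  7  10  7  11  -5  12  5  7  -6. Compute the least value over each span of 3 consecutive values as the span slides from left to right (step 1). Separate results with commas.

[3, 7, 10] → min 3
[7, 10, 7] → min 7
[10, 7, 11] → min 7
[7, 11, -5] → min -5
[11, -5, 12] → min -5
[-5, 12, 5] → min -5
[12, 5, 7] → min 5
[5, 7, -6] → min -6

3, 7, 7, -5, -5, -5, 5, -6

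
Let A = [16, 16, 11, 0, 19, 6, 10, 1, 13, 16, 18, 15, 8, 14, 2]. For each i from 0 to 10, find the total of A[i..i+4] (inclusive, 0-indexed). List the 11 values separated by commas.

62, 52, 46, 36, 49, 46, 58, 63, 70, 71, 57

[16, 16, 11, 0, 19] → sum 62
[16, 11, 0, 19, 6] → sum 52
[11, 0, 19, 6, 10] → sum 46
[0, 19, 6, 10, 1] → sum 36
[19, 6, 10, 1, 13] → sum 49
[6, 10, 1, 13, 16] → sum 46
[10, 1, 13, 16, 18] → sum 58
[1, 13, 16, 18, 15] → sum 63
[13, 16, 18, 15, 8] → sum 70
[16, 18, 15, 8, 14] → sum 71
[18, 15, 8, 14, 2] → sum 57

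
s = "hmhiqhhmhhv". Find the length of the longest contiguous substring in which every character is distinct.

4

add h: [h] len 1
add m: [h, m] len 2
add h (repeat h, move left end past it): [m, h] len 2
add i: [m, h, i] len 3
add q: [m, h, i, q] len 4
add h (repeat h, move left end past it): [i, q, h] len 3
add h (repeat h, move left end past it): [h] len 1
add m: [h, m] len 2
add h (repeat h, move left end past it): [m, h] len 2
add h (repeat h, move left end past it): [h] len 1
add v: [h, v] len 2
Longest all-distinct length: 4.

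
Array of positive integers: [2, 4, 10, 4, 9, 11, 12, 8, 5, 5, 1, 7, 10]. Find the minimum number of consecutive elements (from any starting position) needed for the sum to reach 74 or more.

11

Extend right; whenever the sum reaches 74, record the length and shrink from the left:
add 2: running sum 2 < 74
add 4: running sum 6 < 74
add 10: running sum 16 < 74
add 4: running sum 20 < 74
add 9: running sum 29 < 74
add 11: running sum 40 < 74
add 12: running sum 52 < 74
add 8: running sum 60 < 74
add 5: running sum 65 < 74
add 5: running sum 70 < 74
add 1: running sum 71 < 74
add 7: shortest ending here [4, 10, 4, 9, 11, 12, 8, 5, 5, 1, 7] sum 76, len 11
add 10: shortest ending here [10, 4, 9, 11, 12, 8, 5, 5, 1, 7, 10] sum 82, len 11
Shortest qualifying length: 11.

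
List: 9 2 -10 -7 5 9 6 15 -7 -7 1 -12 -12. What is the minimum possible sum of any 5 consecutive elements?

(9, 2, -10, -7, 5) → sum -1
(2, -10, -7, 5, 9) → sum -1
(-10, -7, 5, 9, 6) → sum 3
(-7, 5, 9, 6, 15) → sum 28
(5, 9, 6, 15, -7) → sum 28
(9, 6, 15, -7, -7) → sum 16
(6, 15, -7, -7, 1) → sum 8
(15, -7, -7, 1, -12) → sum -10
(-7, -7, 1, -12, -12) → sum -37
Minimum of these is -37.

-37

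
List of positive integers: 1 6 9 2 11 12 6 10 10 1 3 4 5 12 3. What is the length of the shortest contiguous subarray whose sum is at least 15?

Extend right; whenever the sum reaches 15, record the length and shrink from the left:
add 1: running sum 1 < 15
add 6: running sum 7 < 15
add 9: shortest ending here [6, 9] sum 15, len 2
add 2: shortest ending here [6, 9, 2] sum 17, len 3
add 11: shortest ending here [9, 2, 11] sum 22, len 3
add 12: shortest ending here [11, 12] sum 23, len 2
add 6: shortest ending here [12, 6] sum 18, len 2
add 10: shortest ending here [6, 10] sum 16, len 2
add 10: shortest ending here [10, 10] sum 20, len 2
add 1: shortest ending here [10, 10, 1] sum 21, len 3
add 3: shortest ending here [10, 10, 1, 3] sum 24, len 4
add 4: shortest ending here [10, 1, 3, 4] sum 18, len 4
add 5: shortest ending here [10, 1, 3, 4, 5] sum 23, len 5
add 12: shortest ending here [5, 12] sum 17, len 2
add 3: shortest ending here [12, 3] sum 15, len 2
Shortest qualifying length: 2.

2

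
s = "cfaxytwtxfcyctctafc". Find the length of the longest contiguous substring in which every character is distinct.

[c] len 1
[c, f] len 2
[c, f, a] len 3
[c, f, a, x] len 4
[c, f, a, x, y] len 5
[c, f, a, x, y, t] len 6
[c, f, a, x, y, t, w] len 7
[w, t] len 2
[w, t, x] len 3
[w, t, x, f] len 4
[w, t, x, f, c] len 5
[w, t, x, f, c, y] len 6
[y, c] len 2
[y, c, t] len 3
[t, c] len 2
[c, t] len 2
[c, t, a] len 3
[c, t, a, f] len 4
[t, a, f, c] len 4
Longest all-distinct length: 7.

7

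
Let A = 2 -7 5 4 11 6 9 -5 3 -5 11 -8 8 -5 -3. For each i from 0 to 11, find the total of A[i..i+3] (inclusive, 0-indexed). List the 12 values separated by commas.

2 -7 5 4 → sum 4
-7 5 4 11 → sum 13
5 4 11 6 → sum 26
4 11 6 9 → sum 30
11 6 9 -5 → sum 21
6 9 -5 3 → sum 13
9 -5 3 -5 → sum 2
-5 3 -5 11 → sum 4
3 -5 11 -8 → sum 1
-5 11 -8 8 → sum 6
11 -8 8 -5 → sum 6
-8 8 -5 -3 → sum -8

4, 13, 26, 30, 21, 13, 2, 4, 1, 6, 6, -8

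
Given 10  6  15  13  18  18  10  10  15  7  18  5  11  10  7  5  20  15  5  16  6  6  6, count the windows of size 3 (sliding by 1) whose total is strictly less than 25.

(10, 6, 15) → sum 31
(6, 15, 13) → sum 34
(15, 13, 18) → sum 46
(13, 18, 18) → sum 49
(18, 18, 10) → sum 46
(18, 10, 10) → sum 38
(10, 10, 15) → sum 35
(10, 15, 7) → sum 32
(15, 7, 18) → sum 40
(7, 18, 5) → sum 30
(18, 5, 11) → sum 34
(5, 11, 10) → sum 26
(11, 10, 7) → sum 28
(10, 7, 5) → sum 22  < 25 ✓
(7, 5, 20) → sum 32
(5, 20, 15) → sum 40
(20, 15, 5) → sum 40
(15, 5, 16) → sum 36
(5, 16, 6) → sum 27
(16, 6, 6) → sum 28
(6, 6, 6) → sum 18  < 25 ✓
2 windows satisfy the condition.

2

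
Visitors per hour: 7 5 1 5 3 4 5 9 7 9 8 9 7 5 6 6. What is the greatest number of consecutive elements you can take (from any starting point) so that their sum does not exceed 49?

9

Extend to the right; shrink from the left whenever the sum exceeds 49:
[7] sum 7 len 1
[7, 5] sum 12 len 2
[7, 5, 1] sum 13 len 3
[7, 5, 1, 5] sum 18 len 4
[7, 5, 1, 5, 3] sum 21 len 5
[7, 5, 1, 5, 3, 4] sum 25 len 6
[7, 5, 1, 5, 3, 4, 5] sum 30 len 7
[7, 5, 1, 5, 3, 4, 5, 9] sum 39 len 8
[7, 5, 1, 5, 3, 4, 5, 9, 7] sum 46 len 9
[5, 1, 5, 3, 4, 5, 9, 7, 9] sum 48 len 9
[3, 4, 5, 9, 7, 9, 8] sum 45 len 7
[5, 9, 7, 9, 8, 9] sum 47 len 6
[9, 7, 9, 8, 9, 7] sum 49 len 6
[7, 9, 8, 9, 7, 5] sum 45 len 6
[9, 8, 9, 7, 5, 6] sum 44 len 6
[8, 9, 7, 5, 6, 6] sum 41 len 6
Longest length seen: 9.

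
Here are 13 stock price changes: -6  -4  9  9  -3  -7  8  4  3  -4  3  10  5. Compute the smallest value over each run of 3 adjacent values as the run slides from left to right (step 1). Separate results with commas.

-6, -4, -3, -7, -7, -7, 3, -4, -4, -4, 3

Sliding a size-3 window across the 13 values:
-6 -4 9 → min -6
-4 9 9 → min -4
9 9 -3 → min -3
9 -3 -7 → min -7
-3 -7 8 → min -7
-7 8 4 → min -7
8 4 3 → min 3
4 3 -4 → min -4
3 -4 3 → min -4
-4 3 10 → min -4
3 10 5 → min 3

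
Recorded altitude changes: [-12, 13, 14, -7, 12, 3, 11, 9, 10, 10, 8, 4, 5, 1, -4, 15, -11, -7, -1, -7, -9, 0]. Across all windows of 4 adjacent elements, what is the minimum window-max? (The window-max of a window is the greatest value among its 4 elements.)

-1

-12 13 14 -7 → max 14
13 14 -7 12 → max 14
14 -7 12 3 → max 14
-7 12 3 11 → max 12
12 3 11 9 → max 12
3 11 9 10 → max 11
11 9 10 10 → max 11
9 10 10 8 → max 10
10 10 8 4 → max 10
10 8 4 5 → max 10
8 4 5 1 → max 8
4 5 1 -4 → max 5
5 1 -4 15 → max 15
1 -4 15 -11 → max 15
-4 15 -11 -7 → max 15
15 -11 -7 -1 → max 15
-11 -7 -1 -7 → max -1
-7 -1 -7 -9 → max -1
-1 -7 -9 0 → max 0
Minimum of these is -1.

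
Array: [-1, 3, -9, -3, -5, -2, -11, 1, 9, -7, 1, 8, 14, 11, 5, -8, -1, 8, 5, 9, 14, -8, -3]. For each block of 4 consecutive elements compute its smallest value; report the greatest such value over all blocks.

5

-1 3 -9 -3 → min -9
3 -9 -3 -5 → min -9
-9 -3 -5 -2 → min -9
-3 -5 -2 -11 → min -11
-5 -2 -11 1 → min -11
-2 -11 1 9 → min -11
-11 1 9 -7 → min -11
1 9 -7 1 → min -7
9 -7 1 8 → min -7
-7 1 8 14 → min -7
1 8 14 11 → min 1
8 14 11 5 → min 5
14 11 5 -8 → min -8
11 5 -8 -1 → min -8
5 -8 -1 8 → min -8
-8 -1 8 5 → min -8
-1 8 5 9 → min -1
8 5 9 14 → min 5
5 9 14 -8 → min -8
9 14 -8 -3 → min -8
Greatest of these is 5.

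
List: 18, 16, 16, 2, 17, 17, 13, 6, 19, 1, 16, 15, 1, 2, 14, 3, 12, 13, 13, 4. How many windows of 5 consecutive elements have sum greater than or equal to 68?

3

18 16 16 2 17 → sum 69  ≥ 68 ✓
16 16 2 17 17 → sum 68  ≥ 68 ✓
16 2 17 17 13 → sum 65
2 17 17 13 6 → sum 55
17 17 13 6 19 → sum 72  ≥ 68 ✓
17 13 6 19 1 → sum 56
13 6 19 1 16 → sum 55
6 19 1 16 15 → sum 57
19 1 16 15 1 → sum 52
1 16 15 1 2 → sum 35
16 15 1 2 14 → sum 48
15 1 2 14 3 → sum 35
1 2 14 3 12 → sum 32
2 14 3 12 13 → sum 44
14 3 12 13 13 → sum 55
3 12 13 13 4 → sum 45
3 windows satisfy the condition.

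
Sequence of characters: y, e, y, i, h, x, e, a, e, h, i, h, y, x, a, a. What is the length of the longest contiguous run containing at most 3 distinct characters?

4

[y] 1 distinct, len 1
[y, e] 2 distinct, len 2
[y, e, y] 2 distinct, len 3
[y, e, y, i] 3 distinct, len 4
[y, i, h] 3 distinct, len 3
[i, h, x] 3 distinct, len 3
[h, x, e] 3 distinct, len 3
[x, e, a] 3 distinct, len 3
[x, e, a, e] 3 distinct, len 4
[e, a, e, h] 3 distinct, len 4
[e, h, i] 3 distinct, len 3
[e, h, i, h] 3 distinct, len 4
[h, i, h, y] 3 distinct, len 4
[h, y, x] 3 distinct, len 3
[y, x, a] 3 distinct, len 3
[y, x, a, a] 3 distinct, len 4
Longest length with ≤3 distinct: 4.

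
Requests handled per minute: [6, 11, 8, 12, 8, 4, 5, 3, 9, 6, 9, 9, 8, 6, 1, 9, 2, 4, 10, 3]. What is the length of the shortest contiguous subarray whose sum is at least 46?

add 6: running sum 6 < 46
add 11: running sum 17 < 46
add 8: running sum 25 < 46
add 12: running sum 37 < 46
add 8: running sum 45 < 46
end 5: [6, 11, 8, 12, 8, 4] sum 49, len 6
end 6: [11, 8, 12, 8, 4, 5] sum 48, len 6
end 7: [11, 8, 12, 8, 4, 5, 3] sum 51, len 7
end 8: [8, 12, 8, 4, 5, 3, 9] sum 49, len 7
end 9: [12, 8, 4, 5, 3, 9, 6] sum 47, len 7
end 10: [12, 8, 4, 5, 3, 9, 6, 9] sum 56, len 8
end 11: [8, 4, 5, 3, 9, 6, 9, 9] sum 53, len 8
end 12: [5, 3, 9, 6, 9, 9, 8] sum 49, len 7
end 13: [9, 6, 9, 9, 8, 6] sum 47, len 6
end 14: [9, 6, 9, 9, 8, 6, 1] sum 48, len 7
end 15: [6, 9, 9, 8, 6, 1, 9] sum 48, len 7
end 16: [6, 9, 9, 8, 6, 1, 9, 2] sum 50, len 8
end 17: [9, 9, 8, 6, 1, 9, 2, 4] sum 48, len 8
end 18: [9, 8, 6, 1, 9, 2, 4, 10] sum 49, len 8
end 19: [9, 8, 6, 1, 9, 2, 4, 10, 3] sum 52, len 9
Shortest qualifying length: 6.

6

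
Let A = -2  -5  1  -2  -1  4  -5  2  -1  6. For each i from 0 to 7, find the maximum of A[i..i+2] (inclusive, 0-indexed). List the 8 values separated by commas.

1, 1, 1, 4, 4, 4, 2, 6

[-2, -5, 1] → max 1
[-5, 1, -2] → max 1
[1, -2, -1] → max 1
[-2, -1, 4] → max 4
[-1, 4, -5] → max 4
[4, -5, 2] → max 4
[-5, 2, -1] → max 2
[2, -1, 6] → max 6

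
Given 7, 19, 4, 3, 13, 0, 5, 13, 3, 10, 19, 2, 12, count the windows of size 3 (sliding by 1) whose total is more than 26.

(7, 19, 4) → sum 30  > 26 ✓
(19, 4, 3) → sum 26
(4, 3, 13) → sum 20
(3, 13, 0) → sum 16
(13, 0, 5) → sum 18
(0, 5, 13) → sum 18
(5, 13, 3) → sum 21
(13, 3, 10) → sum 26
(3, 10, 19) → sum 32  > 26 ✓
(10, 19, 2) → sum 31  > 26 ✓
(19, 2, 12) → sum 33  > 26 ✓
4 windows satisfy the condition.

4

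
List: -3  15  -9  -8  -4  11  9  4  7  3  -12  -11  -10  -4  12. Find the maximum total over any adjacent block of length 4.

-3 15 -9 -8 → sum -5
15 -9 -8 -4 → sum -6
-9 -8 -4 11 → sum -10
-8 -4 11 9 → sum 8
-4 11 9 4 → sum 20
11 9 4 7 → sum 31
9 4 7 3 → sum 23
4 7 3 -12 → sum 2
7 3 -12 -11 → sum -13
3 -12 -11 -10 → sum -30
-12 -11 -10 -4 → sum -37
-11 -10 -4 12 → sum -13
Maximum of these is 31.

31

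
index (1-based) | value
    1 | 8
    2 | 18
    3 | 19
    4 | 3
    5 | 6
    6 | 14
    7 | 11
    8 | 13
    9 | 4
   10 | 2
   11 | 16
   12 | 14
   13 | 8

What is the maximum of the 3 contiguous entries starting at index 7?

Elements at indices 7..9: 11, 13, 4
max(11, 13, 4) = 13

13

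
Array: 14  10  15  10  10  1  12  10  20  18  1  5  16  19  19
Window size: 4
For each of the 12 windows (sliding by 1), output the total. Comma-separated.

(14, 10, 15, 10) → sum 49
(10, 15, 10, 10) → sum 45
(15, 10, 10, 1) → sum 36
(10, 10, 1, 12) → sum 33
(10, 1, 12, 10) → sum 33
(1, 12, 10, 20) → sum 43
(12, 10, 20, 18) → sum 60
(10, 20, 18, 1) → sum 49
(20, 18, 1, 5) → sum 44
(18, 1, 5, 16) → sum 40
(1, 5, 16, 19) → sum 41
(5, 16, 19, 19) → sum 59

49, 45, 36, 33, 33, 43, 60, 49, 44, 40, 41, 59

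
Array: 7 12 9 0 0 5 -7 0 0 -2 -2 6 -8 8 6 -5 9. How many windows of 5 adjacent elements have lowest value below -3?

7 12 9 0 0 → min 0
12 9 0 0 5 → min 0
9 0 0 5 -7 → min -7  < -3 ✓
0 0 5 -7 0 → min -7  < -3 ✓
0 5 -7 0 0 → min -7  < -3 ✓
5 -7 0 0 -2 → min -7  < -3 ✓
-7 0 0 -2 -2 → min -7  < -3 ✓
0 0 -2 -2 6 → min -2
0 -2 -2 6 -8 → min -8  < -3 ✓
-2 -2 6 -8 8 → min -8  < -3 ✓
-2 6 -8 8 6 → min -8  < -3 ✓
6 -8 8 6 -5 → min -8  < -3 ✓
-8 8 6 -5 9 → min -8  < -3 ✓
10 windows satisfy the condition.

10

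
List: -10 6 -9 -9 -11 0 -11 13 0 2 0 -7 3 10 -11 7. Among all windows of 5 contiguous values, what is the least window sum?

-40

(-10, 6, -9, -9, -11) → sum -33
(6, -9, -9, -11, 0) → sum -23
(-9, -9, -11, 0, -11) → sum -40
(-9, -11, 0, -11, 13) → sum -18
(-11, 0, -11, 13, 0) → sum -9
(0, -11, 13, 0, 2) → sum 4
(-11, 13, 0, 2, 0) → sum 4
(13, 0, 2, 0, -7) → sum 8
(0, 2, 0, -7, 3) → sum -2
(2, 0, -7, 3, 10) → sum 8
(0, -7, 3, 10, -11) → sum -5
(-7, 3, 10, -11, 7) → sum 2
Least of these is -40.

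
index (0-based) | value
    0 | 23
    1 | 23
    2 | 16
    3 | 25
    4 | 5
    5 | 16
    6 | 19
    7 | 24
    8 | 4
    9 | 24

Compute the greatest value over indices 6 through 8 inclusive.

24

Elements at indices 6..8: 19, 24, 4
max(19, 24, 4) = 24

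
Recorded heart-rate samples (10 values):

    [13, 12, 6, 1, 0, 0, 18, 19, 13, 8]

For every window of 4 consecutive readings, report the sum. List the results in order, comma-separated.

Sliding a size-4 window across the 10 values:
(13, 12, 6, 1) → sum 32
(12, 6, 1, 0) → sum 19
(6, 1, 0, 0) → sum 7
(1, 0, 0, 18) → sum 19
(0, 0, 18, 19) → sum 37
(0, 18, 19, 13) → sum 50
(18, 19, 13, 8) → sum 58

32, 19, 7, 19, 37, 50, 58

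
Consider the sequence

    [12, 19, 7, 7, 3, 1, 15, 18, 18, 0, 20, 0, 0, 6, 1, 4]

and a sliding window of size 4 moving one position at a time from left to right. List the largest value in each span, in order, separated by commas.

12 19 7 7 → max 19
19 7 7 3 → max 19
7 7 3 1 → max 7
7 3 1 15 → max 15
3 1 15 18 → max 18
1 15 18 18 → max 18
15 18 18 0 → max 18
18 18 0 20 → max 20
18 0 20 0 → max 20
0 20 0 0 → max 20
20 0 0 6 → max 20
0 0 6 1 → max 6
0 6 1 4 → max 6

19, 19, 7, 15, 18, 18, 18, 20, 20, 20, 20, 6, 6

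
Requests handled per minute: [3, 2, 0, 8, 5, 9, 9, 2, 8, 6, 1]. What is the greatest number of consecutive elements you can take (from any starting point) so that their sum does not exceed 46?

add 3: [3] sum 3, len 1
add 2: [3, 2] sum 5, len 2
add 0: [3, 2, 0] sum 5, len 3
add 8: [3, 2, 0, 8] sum 13, len 4
add 5: [3, 2, 0, 8, 5] sum 18, len 5
add 9: [3, 2, 0, 8, 5, 9] sum 27, len 6
add 9: [3, 2, 0, 8, 5, 9, 9] sum 36, len 7
add 2: [3, 2, 0, 8, 5, 9, 9, 2] sum 38, len 8
add 8: [3, 2, 0, 8, 5, 9, 9, 2, 8] sum 46, len 9
add 6: [5, 9, 9, 2, 8, 6] sum 39, len 6
add 1: [5, 9, 9, 2, 8, 6, 1] sum 40, len 7
Longest length seen: 9.

9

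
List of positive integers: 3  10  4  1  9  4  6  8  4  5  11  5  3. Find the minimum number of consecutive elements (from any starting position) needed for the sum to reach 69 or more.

12

Extend right; whenever the sum reaches 69, record the length and shrink from the left:
add 3: running sum 3 < 69
add 10: running sum 13 < 69
add 4: running sum 17 < 69
add 1: running sum 18 < 69
add 9: running sum 27 < 69
add 4: running sum 31 < 69
add 6: running sum 37 < 69
add 8: running sum 45 < 69
add 4: running sum 49 < 69
add 5: running sum 54 < 69
add 11: running sum 65 < 69
add 5: shortest ending here [3, 10, 4, 1, 9, 4, 6, 8, 4, 5, 11, 5] sum 70, len 12
add 3: shortest ending here [10, 4, 1, 9, 4, 6, 8, 4, 5, 11, 5, 3] sum 70, len 12
Shortest qualifying length: 12.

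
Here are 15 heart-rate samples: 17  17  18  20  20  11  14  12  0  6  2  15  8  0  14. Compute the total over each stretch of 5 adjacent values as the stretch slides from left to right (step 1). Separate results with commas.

92, 86, 83, 77, 57, 43, 34, 35, 31, 31, 39

(17, 17, 18, 20, 20) → sum 92
(17, 18, 20, 20, 11) → sum 86
(18, 20, 20, 11, 14) → sum 83
(20, 20, 11, 14, 12) → sum 77
(20, 11, 14, 12, 0) → sum 57
(11, 14, 12, 0, 6) → sum 43
(14, 12, 0, 6, 2) → sum 34
(12, 0, 6, 2, 15) → sum 35
(0, 6, 2, 15, 8) → sum 31
(6, 2, 15, 8, 0) → sum 31
(2, 15, 8, 0, 14) → sum 39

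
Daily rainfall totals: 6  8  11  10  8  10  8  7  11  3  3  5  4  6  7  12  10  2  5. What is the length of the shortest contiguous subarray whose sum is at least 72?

8

add 6: running sum 6 < 72
add 8: running sum 14 < 72
add 11: running sum 25 < 72
add 10: running sum 35 < 72
add 8: running sum 43 < 72
add 10: running sum 53 < 72
add 8: running sum 61 < 72
add 7: running sum 68 < 72
add 11: shortest ending here [8, 11, 10, 8, 10, 8, 7, 11] sum 73, len 8
add 3: shortest ending here [8, 11, 10, 8, 10, 8, 7, 11, 3] sum 76, len 9
add 3: shortest ending here [8, 11, 10, 8, 10, 8, 7, 11, 3, 3] sum 79, len 10
add 5: shortest ending here [11, 10, 8, 10, 8, 7, 11, 3, 3, 5] sum 76, len 10
add 4: shortest ending here [11, 10, 8, 10, 8, 7, 11, 3, 3, 5, 4] sum 80, len 11
add 6: shortest ending here [10, 8, 10, 8, 7, 11, 3, 3, 5, 4, 6] sum 75, len 11
add 7: shortest ending here [8, 10, 8, 7, 11, 3, 3, 5, 4, 6, 7] sum 72, len 11
add 12: shortest ending here [10, 8, 7, 11, 3, 3, 5, 4, 6, 7, 12] sum 76, len 11
add 10: shortest ending here [8, 7, 11, 3, 3, 5, 4, 6, 7, 12, 10] sum 76, len 11
add 2: shortest ending here [8, 7, 11, 3, 3, 5, 4, 6, 7, 12, 10, 2] sum 78, len 12
add 5: shortest ending here [7, 11, 3, 3, 5, 4, 6, 7, 12, 10, 2, 5] sum 75, len 12
Shortest qualifying length: 8.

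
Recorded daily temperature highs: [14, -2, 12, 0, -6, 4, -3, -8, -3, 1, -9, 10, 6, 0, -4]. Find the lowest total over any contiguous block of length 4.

Each size-4 window and its sum:
14 -2 12 0 → sum 24
-2 12 0 -6 → sum 4
12 0 -6 4 → sum 10
0 -6 4 -3 → sum -5
-6 4 -3 -8 → sum -13
4 -3 -8 -3 → sum -10
-3 -8 -3 1 → sum -13
-8 -3 1 -9 → sum -19
-3 1 -9 10 → sum -1
1 -9 10 6 → sum 8
-9 10 6 0 → sum 7
10 6 0 -4 → sum 12
Lowest of these is -19.

-19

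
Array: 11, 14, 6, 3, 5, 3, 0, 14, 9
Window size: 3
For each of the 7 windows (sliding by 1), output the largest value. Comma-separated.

14, 14, 6, 5, 5, 14, 14

Sliding a size-3 window across the 9 values:
(11, 14, 6) → max 14
(14, 6, 3) → max 14
(6, 3, 5) → max 6
(3, 5, 3) → max 5
(5, 3, 0) → max 5
(3, 0, 14) → max 14
(0, 14, 9) → max 14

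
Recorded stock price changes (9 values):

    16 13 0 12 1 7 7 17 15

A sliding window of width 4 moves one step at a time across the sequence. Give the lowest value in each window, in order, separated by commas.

0, 0, 0, 1, 1, 7

16 13 0 12 → min 0
13 0 12 1 → min 0
0 12 1 7 → min 0
12 1 7 7 → min 1
1 7 7 17 → min 1
7 7 17 15 → min 7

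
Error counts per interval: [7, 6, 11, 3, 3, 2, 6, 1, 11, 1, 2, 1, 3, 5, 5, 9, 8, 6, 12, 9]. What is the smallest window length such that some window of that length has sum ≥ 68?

12

add 7: running sum 7 < 68
add 6: running sum 13 < 68
add 11: running sum 24 < 68
add 3: running sum 27 < 68
add 3: running sum 30 < 68
add 2: running sum 32 < 68
add 6: running sum 38 < 68
add 1: running sum 39 < 68
add 11: running sum 50 < 68
add 1: running sum 51 < 68
add 2: running sum 53 < 68
add 1: running sum 54 < 68
add 3: running sum 57 < 68
add 5: running sum 62 < 68
add 5: running sum 67 < 68
end 15: [6, 11, 3, 3, 2, 6, 1, 11, 1, 2, 1, 3, 5, 5, 9] sum 69, len 15
end 16: [11, 3, 3, 2, 6, 1, 11, 1, 2, 1, 3, 5, 5, 9, 8] sum 71, len 15
end 17: [11, 3, 3, 2, 6, 1, 11, 1, 2, 1, 3, 5, 5, 9, 8, 6] sum 77, len 16
end 18: [6, 1, 11, 1, 2, 1, 3, 5, 5, 9, 8, 6, 12] sum 70, len 13
end 19: [11, 1, 2, 1, 3, 5, 5, 9, 8, 6, 12, 9] sum 72, len 12
Shortest qualifying length: 12.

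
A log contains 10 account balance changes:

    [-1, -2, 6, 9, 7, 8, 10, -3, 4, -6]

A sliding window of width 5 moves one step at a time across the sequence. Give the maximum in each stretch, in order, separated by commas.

[-1, -2, 6, 9, 7] → max 9
[-2, 6, 9, 7, 8] → max 9
[6, 9, 7, 8, 10] → max 10
[9, 7, 8, 10, -3] → max 10
[7, 8, 10, -3, 4] → max 10
[8, 10, -3, 4, -6] → max 10

9, 9, 10, 10, 10, 10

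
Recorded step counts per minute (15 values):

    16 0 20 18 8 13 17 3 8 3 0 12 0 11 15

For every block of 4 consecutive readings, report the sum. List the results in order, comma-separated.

[16, 0, 20, 18] → sum 54
[0, 20, 18, 8] → sum 46
[20, 18, 8, 13] → sum 59
[18, 8, 13, 17] → sum 56
[8, 13, 17, 3] → sum 41
[13, 17, 3, 8] → sum 41
[17, 3, 8, 3] → sum 31
[3, 8, 3, 0] → sum 14
[8, 3, 0, 12] → sum 23
[3, 0, 12, 0] → sum 15
[0, 12, 0, 11] → sum 23
[12, 0, 11, 15] → sum 38

54, 46, 59, 56, 41, 41, 31, 14, 23, 15, 23, 38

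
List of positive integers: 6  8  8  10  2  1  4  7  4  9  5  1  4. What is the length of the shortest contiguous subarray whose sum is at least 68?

13

add 6: running sum 6 < 68
add 8: running sum 14 < 68
add 8: running sum 22 < 68
add 10: running sum 32 < 68
add 2: running sum 34 < 68
add 1: running sum 35 < 68
add 4: running sum 39 < 68
add 7: running sum 46 < 68
add 4: running sum 50 < 68
add 9: running sum 59 < 68
add 5: running sum 64 < 68
add 1: running sum 65 < 68
end 12: [6, 8, 8, 10, 2, 1, 4, 7, 4, 9, 5, 1, 4] sum 69, len 13
Shortest qualifying length: 13.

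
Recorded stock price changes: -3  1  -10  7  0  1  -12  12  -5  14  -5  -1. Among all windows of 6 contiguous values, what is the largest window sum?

10

-3 1 -10 7 0 1 → sum -4
1 -10 7 0 1 -12 → sum -13
-10 7 0 1 -12 12 → sum -2
7 0 1 -12 12 -5 → sum 3
0 1 -12 12 -5 14 → sum 10
1 -12 12 -5 14 -5 → sum 5
-12 12 -5 14 -5 -1 → sum 3
Largest of these is 10.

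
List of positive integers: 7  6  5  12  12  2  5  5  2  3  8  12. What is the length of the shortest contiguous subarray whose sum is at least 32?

add 7: running sum 7 < 32
add 6: running sum 13 < 32
add 5: running sum 18 < 32
add 12: running sum 30 < 32
end 4: [6, 5, 12, 12] sum 35, len 4
end 5: [6, 5, 12, 12, 2] sum 37, len 5
end 6: [5, 12, 12, 2, 5] sum 36, len 5
end 7: [12, 12, 2, 5, 5] sum 36, len 5
end 8: [12, 12, 2, 5, 5, 2] sum 38, len 6
end 9: [12, 12, 2, 5, 5, 2, 3] sum 41, len 7
end 10: [12, 2, 5, 5, 2, 3, 8] sum 37, len 7
end 11: [5, 5, 2, 3, 8, 12] sum 35, len 6
Shortest qualifying length: 4.

4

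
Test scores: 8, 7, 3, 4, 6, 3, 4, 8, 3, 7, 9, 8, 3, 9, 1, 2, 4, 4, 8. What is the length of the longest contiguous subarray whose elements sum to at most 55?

add 8: [8] sum 8, len 1
add 7: [8, 7] sum 15, len 2
add 3: [8, 7, 3] sum 18, len 3
add 4: [8, 7, 3, 4] sum 22, len 4
add 6: [8, 7, 3, 4, 6] sum 28, len 5
add 3: [8, 7, 3, 4, 6, 3] sum 31, len 6
add 4: [8, 7, 3, 4, 6, 3, 4] sum 35, len 7
add 8: [8, 7, 3, 4, 6, 3, 4, 8] sum 43, len 8
add 3: [8, 7, 3, 4, 6, 3, 4, 8, 3] sum 46, len 9
add 7: [8, 7, 3, 4, 6, 3, 4, 8, 3, 7] sum 53, len 10
add 9: [7, 3, 4, 6, 3, 4, 8, 3, 7, 9] sum 54, len 10
add 8: [3, 4, 6, 3, 4, 8, 3, 7, 9, 8] sum 55, len 10
add 3: [4, 6, 3, 4, 8, 3, 7, 9, 8, 3] sum 55, len 10
add 9: [3, 4, 8, 3, 7, 9, 8, 3, 9] sum 54, len 9
add 1: [3, 4, 8, 3, 7, 9, 8, 3, 9, 1] sum 55, len 10
add 2: [4, 8, 3, 7, 9, 8, 3, 9, 1, 2] sum 54, len 10
add 4: [8, 3, 7, 9, 8, 3, 9, 1, 2, 4] sum 54, len 10
add 4: [3, 7, 9, 8, 3, 9, 1, 2, 4, 4] sum 50, len 10
add 8: [7, 9, 8, 3, 9, 1, 2, 4, 4, 8] sum 55, len 10
Longest length seen: 10.

10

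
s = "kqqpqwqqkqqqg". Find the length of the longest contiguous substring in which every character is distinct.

3

[k] len 1
[k, q] len 2
[q] len 1
[q, p] len 2
[p, q] len 2
[p, q, w] len 3
[w, q] len 2
[q] len 1
[q, k] len 2
[k, q] len 2
[q] len 1
[q] len 1
[q, g] len 2
Longest all-distinct length: 3.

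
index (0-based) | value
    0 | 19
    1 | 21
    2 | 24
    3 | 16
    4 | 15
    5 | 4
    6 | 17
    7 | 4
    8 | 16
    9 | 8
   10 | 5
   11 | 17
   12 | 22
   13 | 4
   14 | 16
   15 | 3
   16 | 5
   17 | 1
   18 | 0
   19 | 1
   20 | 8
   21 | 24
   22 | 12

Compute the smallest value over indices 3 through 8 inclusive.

4

Elements at indices 3..8: 16, 15, 4, 17, 4, 16
min(16, 15, 4, 17, 4, 16) = 4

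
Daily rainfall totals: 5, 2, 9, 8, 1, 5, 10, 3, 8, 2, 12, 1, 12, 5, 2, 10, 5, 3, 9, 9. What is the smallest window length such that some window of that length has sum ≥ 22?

3

add 5: running sum 5 < 22
add 2: running sum 7 < 22
add 9: running sum 16 < 22
add 8: shortest ending here [5, 2, 9, 8] sum 24, len 4
add 1: shortest ending here [5, 2, 9, 8, 1] sum 25, len 5
add 5: shortest ending here [9, 8, 1, 5] sum 23, len 4
add 10: shortest ending here [8, 1, 5, 10] sum 24, len 4
add 3: shortest ending here [8, 1, 5, 10, 3] sum 27, len 5
add 8: shortest ending here [5, 10, 3, 8] sum 26, len 4
add 2: shortest ending here [10, 3, 8, 2] sum 23, len 4
add 12: shortest ending here [8, 2, 12] sum 22, len 3
add 1: shortest ending here [8, 2, 12, 1] sum 23, len 4
add 12: shortest ending here [12, 1, 12] sum 25, len 3
add 5: shortest ending here [12, 1, 12, 5] sum 30, len 4
add 2: shortest ending here [12, 1, 12, 5, 2] sum 32, len 5
add 10: shortest ending here [12, 5, 2, 10] sum 29, len 4
add 5: shortest ending here [5, 2, 10, 5] sum 22, len 4
add 3: shortest ending here [5, 2, 10, 5, 3] sum 25, len 5
add 9: shortest ending here [10, 5, 3, 9] sum 27, len 4
add 9: shortest ending here [5, 3, 9, 9] sum 26, len 4
Shortest qualifying length: 3.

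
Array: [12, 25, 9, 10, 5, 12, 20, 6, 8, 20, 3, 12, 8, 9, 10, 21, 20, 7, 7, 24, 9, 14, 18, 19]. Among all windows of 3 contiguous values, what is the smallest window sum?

Each size-3 window and its sum:
(12, 25, 9) → sum 46
(25, 9, 10) → sum 44
(9, 10, 5) → sum 24
(10, 5, 12) → sum 27
(5, 12, 20) → sum 37
(12, 20, 6) → sum 38
(20, 6, 8) → sum 34
(6, 8, 20) → sum 34
(8, 20, 3) → sum 31
(20, 3, 12) → sum 35
(3, 12, 8) → sum 23
(12, 8, 9) → sum 29
(8, 9, 10) → sum 27
(9, 10, 21) → sum 40
(10, 21, 20) → sum 51
(21, 20, 7) → sum 48
(20, 7, 7) → sum 34
(7, 7, 24) → sum 38
(7, 24, 9) → sum 40
(24, 9, 14) → sum 47
(9, 14, 18) → sum 41
(14, 18, 19) → sum 51
Smallest of these is 23.

23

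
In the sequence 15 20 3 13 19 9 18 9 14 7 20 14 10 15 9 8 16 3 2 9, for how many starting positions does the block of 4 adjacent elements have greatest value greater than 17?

[15, 20, 3, 13] → max 20  > 17 ✓
[20, 3, 13, 19] → max 20  > 17 ✓
[3, 13, 19, 9] → max 19  > 17 ✓
[13, 19, 9, 18] → max 19  > 17 ✓
[19, 9, 18, 9] → max 19  > 17 ✓
[9, 18, 9, 14] → max 18  > 17 ✓
[18, 9, 14, 7] → max 18  > 17 ✓
[9, 14, 7, 20] → max 20  > 17 ✓
[14, 7, 20, 14] → max 20  > 17 ✓
[7, 20, 14, 10] → max 20  > 17 ✓
[20, 14, 10, 15] → max 20  > 17 ✓
[14, 10, 15, 9] → max 15
[10, 15, 9, 8] → max 15
[15, 9, 8, 16] → max 16
[9, 8, 16, 3] → max 16
[8, 16, 3, 2] → max 16
[16, 3, 2, 9] → max 16
11 windows satisfy the condition.

11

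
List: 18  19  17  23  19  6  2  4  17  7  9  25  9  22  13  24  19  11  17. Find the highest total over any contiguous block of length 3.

Each size-3 window and its sum:
(18, 19, 17) → sum 54
(19, 17, 23) → sum 59
(17, 23, 19) → sum 59
(23, 19, 6) → sum 48
(19, 6, 2) → sum 27
(6, 2, 4) → sum 12
(2, 4, 17) → sum 23
(4, 17, 7) → sum 28
(17, 7, 9) → sum 33
(7, 9, 25) → sum 41
(9, 25, 9) → sum 43
(25, 9, 22) → sum 56
(9, 22, 13) → sum 44
(22, 13, 24) → sum 59
(13, 24, 19) → sum 56
(24, 19, 11) → sum 54
(19, 11, 17) → sum 47
Highest of these is 59.

59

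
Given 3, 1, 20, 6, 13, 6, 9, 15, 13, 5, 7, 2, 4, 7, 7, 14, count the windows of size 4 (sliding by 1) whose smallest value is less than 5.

7

3 1 20 6 → min 1  < 5 ✓
1 20 6 13 → min 1  < 5 ✓
20 6 13 6 → min 6
6 13 6 9 → min 6
13 6 9 15 → min 6
6 9 15 13 → min 6
9 15 13 5 → min 5
15 13 5 7 → min 5
13 5 7 2 → min 2  < 5 ✓
5 7 2 4 → min 2  < 5 ✓
7 2 4 7 → min 2  < 5 ✓
2 4 7 7 → min 2  < 5 ✓
4 7 7 14 → min 4  < 5 ✓
7 windows satisfy the condition.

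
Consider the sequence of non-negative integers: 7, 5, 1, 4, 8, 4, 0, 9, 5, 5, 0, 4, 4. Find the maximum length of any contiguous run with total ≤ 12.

Extend to the right; shrink from the left whenever the sum exceeds 12:
add 7: [7] sum 7, len 1
add 5: [7, 5] sum 12, len 2
add 1: [5, 1] sum 6, len 2
add 4: [5, 1, 4] sum 10, len 3
add 8: [4, 8] sum 12, len 2
add 4: [8, 4] sum 12, len 2
add 0: [8, 4, 0] sum 12, len 3
add 9: [0, 9] sum 9, len 2
add 5: [5] sum 5, len 1
add 5: [5, 5] sum 10, len 2
add 0: [5, 5, 0] sum 10, len 3
add 4: [5, 0, 4] sum 9, len 3
add 4: [0, 4, 4] sum 8, len 3
Longest length seen: 3.

3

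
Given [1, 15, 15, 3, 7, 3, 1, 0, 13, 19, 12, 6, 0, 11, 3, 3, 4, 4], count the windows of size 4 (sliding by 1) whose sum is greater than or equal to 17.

12

1 15 15 3 → sum 34  ≥ 17 ✓
15 15 3 7 → sum 40  ≥ 17 ✓
15 3 7 3 → sum 28  ≥ 17 ✓
3 7 3 1 → sum 14
7 3 1 0 → sum 11
3 1 0 13 → sum 17  ≥ 17 ✓
1 0 13 19 → sum 33  ≥ 17 ✓
0 13 19 12 → sum 44  ≥ 17 ✓
13 19 12 6 → sum 50  ≥ 17 ✓
19 12 6 0 → sum 37  ≥ 17 ✓
12 6 0 11 → sum 29  ≥ 17 ✓
6 0 11 3 → sum 20  ≥ 17 ✓
0 11 3 3 → sum 17  ≥ 17 ✓
11 3 3 4 → sum 21  ≥ 17 ✓
3 3 4 4 → sum 14
12 windows satisfy the condition.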